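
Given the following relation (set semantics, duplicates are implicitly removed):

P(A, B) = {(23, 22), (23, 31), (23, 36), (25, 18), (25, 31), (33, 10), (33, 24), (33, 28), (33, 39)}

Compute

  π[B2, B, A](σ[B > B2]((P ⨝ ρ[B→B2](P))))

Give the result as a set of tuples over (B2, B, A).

ρ[B→B2]: schema becomes (A, B2); tuples unchanged.
Joining P and ρ[B→B2](P) on A yields {(23, 22, 22), (23, 22, 31), (23, 22, 36), (23, 31, 22), (23, 31, 31), (23, 31, 36), (23, 36, 22), (23, 36, 31), (23, 36, 36), (25, 18, 18), (25, 18, 31), (25, 31, 18), (25, 31, 31), (33, 10, 10), (33, 10, 24), (33, 10, 28), (33, 10, 39), (33, 24, 10), (33, 24, 24), (33, 24, 28), (33, 24, 39), (33, 28, 10), (33, 28, 24), (33, 28, 28), (33, 28, 39), (33, 39, 10), (33, 39, 24), (33, 39, 28), (33, 39, 39)}.
Filtering on B > B2 leaves {(23, 31, 22), (23, 36, 22), (23, 36, 31), (25, 31, 18), (33, 24, 10), (33, 28, 10), (33, 28, 24), (33, 39, 10), (33, 39, 24), (33, 39, 28)}.
Keep only column(s) B2, B, A: {(10, 24, 33), (10, 28, 33), (10, 39, 33), (18, 31, 25), (22, 31, 23), (22, 36, 23), (24, 28, 33), (24, 39, 33), (28, 39, 33), (31, 36, 23)}

{(10, 24, 33), (10, 28, 33), (10, 39, 33), (18, 31, 25), (22, 31, 23), (22, 36, 23), (24, 28, 33), (24, 39, 33), (28, 39, 33), (31, 36, 23)}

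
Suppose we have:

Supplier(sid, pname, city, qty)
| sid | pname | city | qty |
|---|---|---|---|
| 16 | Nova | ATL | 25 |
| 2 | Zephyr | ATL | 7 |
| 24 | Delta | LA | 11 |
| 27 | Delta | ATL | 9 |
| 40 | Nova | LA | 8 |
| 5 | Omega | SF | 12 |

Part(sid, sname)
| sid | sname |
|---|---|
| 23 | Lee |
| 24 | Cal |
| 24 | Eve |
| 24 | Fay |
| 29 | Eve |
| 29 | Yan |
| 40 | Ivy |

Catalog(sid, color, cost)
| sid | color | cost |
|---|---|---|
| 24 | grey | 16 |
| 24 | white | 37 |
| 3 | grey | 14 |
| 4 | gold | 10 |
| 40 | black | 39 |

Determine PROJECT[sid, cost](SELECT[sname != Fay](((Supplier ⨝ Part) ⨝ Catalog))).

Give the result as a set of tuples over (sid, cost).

Supplier ⋈ Part (natural join on sid): {(24, Delta, LA, 11, Cal), (24, Delta, LA, 11, Eve), (24, Delta, LA, 11, Fay), (40, Nova, LA, 8, Ivy)}
(Supplier ⨝ Part) ⋈ Catalog (natural join on sid): {(24, Delta, LA, 11, Cal, grey, 16), (24, Delta, LA, 11, Cal, white, 37), (24, Delta, LA, 11, Eve, grey, 16), (24, Delta, LA, 11, Eve, white, 37), (24, Delta, LA, 11, Fay, grey, 16), (24, Delta, LA, 11, Fay, white, 37), (40, Nova, LA, 8, Ivy, black, 39)}
Apply σ_{sname != Fay}; surviving tuples: {(24, Delta, LA, 11, Cal, grey, 16), (24, Delta, LA, 11, Cal, white, 37), (24, Delta, LA, 11, Eve, grey, 16), (24, Delta, LA, 11, Eve, white, 37), (40, Nova, LA, 8, Ivy, black, 39)}
Keep only column(s) sid, cost (2 duplicate(s) eliminated): {(24, 16), (24, 37), (40, 39)}

{(24, 16), (24, 37), (40, 39)}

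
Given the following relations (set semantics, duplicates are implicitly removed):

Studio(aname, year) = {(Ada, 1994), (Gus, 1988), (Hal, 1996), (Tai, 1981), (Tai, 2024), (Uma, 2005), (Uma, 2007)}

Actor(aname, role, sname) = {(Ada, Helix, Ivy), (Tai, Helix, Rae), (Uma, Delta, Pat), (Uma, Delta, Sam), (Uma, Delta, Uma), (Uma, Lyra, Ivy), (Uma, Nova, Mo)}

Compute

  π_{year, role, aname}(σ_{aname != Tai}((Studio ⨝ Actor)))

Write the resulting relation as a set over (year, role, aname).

Joining Studio and Actor on aname yields {(Ada, 1994, Helix, Ivy), (Tai, 1981, Helix, Rae), (Tai, 2024, Helix, Rae), (Uma, 2005, Delta, Pat), (Uma, 2005, Delta, Sam), (Uma, 2005, Delta, Uma), (Uma, 2005, Lyra, Ivy), (Uma, 2005, Nova, Mo), (Uma, 2007, Delta, Pat), (Uma, 2007, Delta, Sam), (Uma, 2007, Delta, Uma), (Uma, 2007, Lyra, Ivy), (Uma, 2007, Nova, Mo)}.
Selection aname != Tai: {(Ada, 1994, Helix, Ivy), (Uma, 2005, Delta, Pat), (Uma, 2005, Delta, Sam), (Uma, 2005, Delta, Uma), (Uma, 2005, Lyra, Ivy), (Uma, 2005, Nova, Mo), (Uma, 2007, Delta, Pat), (Uma, 2007, Delta, Sam), (Uma, 2007, Delta, Uma), (Uma, 2007, Lyra, Ivy), (Uma, 2007, Nova, Mo)}
Keep only column(s) year, role, aname (4 duplicate(s) eliminated): {(1994, Helix, Ada), (2005, Delta, Uma), (2005, Lyra, Uma), (2005, Nova, Uma), (2007, Delta, Uma), (2007, Lyra, Uma), (2007, Nova, Uma)}

{(1994, Helix, Ada), (2005, Delta, Uma), (2005, Lyra, Uma), (2005, Nova, Uma), (2007, Delta, Uma), (2007, Lyra, Uma), (2007, Nova, Uma)}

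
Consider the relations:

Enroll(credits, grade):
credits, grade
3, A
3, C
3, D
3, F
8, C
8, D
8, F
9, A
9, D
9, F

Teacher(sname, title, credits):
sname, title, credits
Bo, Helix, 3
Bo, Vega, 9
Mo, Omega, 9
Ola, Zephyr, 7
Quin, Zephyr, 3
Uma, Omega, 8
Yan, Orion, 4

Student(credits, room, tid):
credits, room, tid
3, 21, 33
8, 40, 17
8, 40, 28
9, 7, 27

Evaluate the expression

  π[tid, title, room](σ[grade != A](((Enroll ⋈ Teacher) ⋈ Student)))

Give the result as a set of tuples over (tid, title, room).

{(17, Omega, 40), (27, Omega, 7), (27, Vega, 7), (28, Omega, 40), (33, Helix, 21), (33, Zephyr, 21)}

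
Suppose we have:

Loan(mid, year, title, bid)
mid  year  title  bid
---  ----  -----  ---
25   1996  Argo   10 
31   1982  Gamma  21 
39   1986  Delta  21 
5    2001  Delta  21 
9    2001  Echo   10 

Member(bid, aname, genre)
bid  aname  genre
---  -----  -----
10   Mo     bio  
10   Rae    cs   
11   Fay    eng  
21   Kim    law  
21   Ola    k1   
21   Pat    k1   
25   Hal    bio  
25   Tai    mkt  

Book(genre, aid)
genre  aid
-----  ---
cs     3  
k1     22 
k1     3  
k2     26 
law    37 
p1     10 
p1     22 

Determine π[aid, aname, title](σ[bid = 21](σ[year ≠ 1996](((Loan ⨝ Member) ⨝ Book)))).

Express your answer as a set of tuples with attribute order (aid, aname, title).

Natural join on bid: {(25, 1996, Argo, 10, Mo, bio), (25, 1996, Argo, 10, Rae, cs), (31, 1982, Gamma, 21, Kim, law), (31, 1982, Gamma, 21, Ola, k1), (31, 1982, Gamma, 21, Pat, k1), (39, 1986, Delta, 21, Kim, law), (39, 1986, Delta, 21, Ola, k1), (39, 1986, Delta, 21, Pat, k1), (5, 2001, Delta, 21, Kim, law), (5, 2001, Delta, 21, Ola, k1), (5, 2001, Delta, 21, Pat, k1), (9, 2001, Echo, 10, Mo, bio), (9, 2001, Echo, 10, Rae, cs)}
Natural join on genre: {(25, 1996, Argo, 10, Rae, cs, 3), (31, 1982, Gamma, 21, Kim, law, 37), (31, 1982, Gamma, 21, Ola, k1, 22), (31, 1982, Gamma, 21, Ola, k1, 3), (31, 1982, Gamma, 21, Pat, k1, 22), (31, 1982, Gamma, 21, Pat, k1, 3), (39, 1986, Delta, 21, Kim, law, 37), (39, 1986, Delta, 21, Ola, k1, 22), (39, 1986, Delta, 21, Ola, k1, 3), (39, 1986, Delta, 21, Pat, k1, 22), (39, 1986, Delta, 21, Pat, k1, 3), (5, 2001, Delta, 21, Kim, law, 37), (5, 2001, Delta, 21, Ola, k1, 22), (5, 2001, Delta, 21, Ola, k1, 3), (5, 2001, Delta, 21, Pat, k1, 22), (5, 2001, Delta, 21, Pat, k1, 3), (9, 2001, Echo, 10, Rae, cs, 3)}
σ[year ≠ 1996]: keep tuples satisfying year ≠ 1996 → {(31, 1982, Gamma, 21, Kim, law, 37), (31, 1982, Gamma, 21, Ola, k1, 22), (31, 1982, Gamma, 21, Ola, k1, 3), (31, 1982, Gamma, 21, Pat, k1, 22), (31, 1982, Gamma, 21, Pat, k1, 3), (39, 1986, Delta, 21, Kim, law, 37), (39, 1986, Delta, 21, Ola, k1, 22), (39, 1986, Delta, 21, Ola, k1, 3), (39, 1986, Delta, 21, Pat, k1, 22), (39, 1986, Delta, 21, Pat, k1, 3), (5, 2001, Delta, 21, Kim, law, 37), (5, 2001, Delta, 21, Ola, k1, 22), (5, 2001, Delta, 21, Ola, k1, 3), (5, 2001, Delta, 21, Pat, k1, 22), (5, 2001, Delta, 21, Pat, k1, 3), (9, 2001, Echo, 10, Rae, cs, 3)}
σ[bid = 21]: keep tuples satisfying bid = 21 → {(31, 1982, Gamma, 21, Kim, law, 37), (31, 1982, Gamma, 21, Ola, k1, 22), (31, 1982, Gamma, 21, Ola, k1, 3), (31, 1982, Gamma, 21, Pat, k1, 22), (31, 1982, Gamma, 21, Pat, k1, 3), (39, 1986, Delta, 21, Kim, law, 37), (39, 1986, Delta, 21, Ola, k1, 22), (39, 1986, Delta, 21, Ola, k1, 3), (39, 1986, Delta, 21, Pat, k1, 22), (39, 1986, Delta, 21, Pat, k1, 3), (5, 2001, Delta, 21, Kim, law, 37), (5, 2001, Delta, 21, Ola, k1, 22), (5, 2001, Delta, 21, Ola, k1, 3), (5, 2001, Delta, 21, Pat, k1, 22), (5, 2001, Delta, 21, Pat, k1, 3)}
Projecting to aid, aname, title (5 duplicate(s) eliminated): {(22, Ola, Delta), (22, Ola, Gamma), (22, Pat, Delta), (22, Pat, Gamma), (3, Ola, Delta), (3, Ola, Gamma), (3, Pat, Delta), (3, Pat, Gamma), (37, Kim, Delta), (37, Kim, Gamma)}

{(22, Ola, Delta), (22, Ola, Gamma), (22, Pat, Delta), (22, Pat, Gamma), (3, Ola, Delta), (3, Ola, Gamma), (3, Pat, Delta), (3, Pat, Gamma), (37, Kim, Delta), (37, Kim, Gamma)}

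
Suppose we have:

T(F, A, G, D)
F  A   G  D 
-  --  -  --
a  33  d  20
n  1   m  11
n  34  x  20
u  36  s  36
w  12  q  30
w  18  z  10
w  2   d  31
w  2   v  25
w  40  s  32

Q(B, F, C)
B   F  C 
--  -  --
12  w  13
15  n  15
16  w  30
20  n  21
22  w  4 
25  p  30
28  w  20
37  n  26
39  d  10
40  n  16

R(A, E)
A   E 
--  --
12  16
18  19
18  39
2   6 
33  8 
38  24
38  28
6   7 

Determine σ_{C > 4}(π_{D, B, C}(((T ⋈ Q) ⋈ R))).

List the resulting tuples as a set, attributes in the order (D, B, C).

{(10, 12, 13), (10, 16, 30), (10, 28, 20), (25, 12, 13), (25, 16, 30), (25, 28, 20), (30, 12, 13), (30, 16, 30), (30, 28, 20), (31, 12, 13), (31, 16, 30), (31, 28, 20)}

Joining T and Q on F yields {(n, 1, m, 11, 15, 15), (n, 1, m, 11, 20, 21), (n, 1, m, 11, 37, 26), (n, 1, m, 11, 40, 16), (n, 34, x, 20, 15, 15), (n, 34, x, 20, 20, 21), (n, 34, x, 20, 37, 26), (n, 34, x, 20, 40, 16), (w, 12, q, 30, 12, 13), (w, 12, q, 30, 16, 30), (w, 12, q, 30, 22, 4), (w, 12, q, 30, 28, 20), (w, 18, z, 10, 12, 13), (w, 18, z, 10, 16, 30), (w, 18, z, 10, 22, 4), (w, 18, z, 10, 28, 20), (w, 2, d, 31, 12, 13), (w, 2, d, 31, 16, 30), (w, 2, d, 31, 22, 4), (w, 2, d, 31, 28, 20), (w, 2, v, 25, 12, 13), (w, 2, v, 25, 16, 30), (w, 2, v, 25, 22, 4), (w, 2, v, 25, 28, 20), (w, 40, s, 32, 12, 13), (w, 40, s, 32, 16, 30), (w, 40, s, 32, 22, 4), (w, 40, s, 32, 28, 20)}.
Joining (T ⋈ Q) and R on A yields {(w, 12, q, 30, 12, 13, 16), (w, 12, q, 30, 16, 30, 16), (w, 12, q, 30, 22, 4, 16), (w, 12, q, 30, 28, 20, 16), (w, 18, z, 10, 12, 13, 19), (w, 18, z, 10, 12, 13, 39), (w, 18, z, 10, 16, 30, 19), (w, 18, z, 10, 16, 30, 39), (w, 18, z, 10, 22, 4, 19), (w, 18, z, 10, 22, 4, 39), (w, 18, z, 10, 28, 20, 19), (w, 18, z, 10, 28, 20, 39), (w, 2, d, 31, 12, 13, 6), (w, 2, d, 31, 16, 30, 6), (w, 2, d, 31, 22, 4, 6), (w, 2, d, 31, 28, 20, 6), (w, 2, v, 25, 12, 13, 6), (w, 2, v, 25, 16, 30, 6), (w, 2, v, 25, 22, 4, 6), (w, 2, v, 25, 28, 20, 6)}.
π[D, B, C]: project onto (D, B, C) (4 duplicate(s) eliminated) → {(10, 12, 13), (10, 16, 30), (10, 22, 4), (10, 28, 20), (25, 12, 13), (25, 16, 30), (25, 22, 4), (25, 28, 20), (30, 12, 13), (30, 16, 30), (30, 22, 4), (30, 28, 20), (31, 12, 13), (31, 16, 30), (31, 22, 4), (31, 28, 20)}
Apply σ_{C > 4}; surviving tuples: {(10, 12, 13), (10, 16, 30), (10, 28, 20), (25, 12, 13), (25, 16, 30), (25, 28, 20), (30, 12, 13), (30, 16, 30), (30, 28, 20), (31, 12, 13), (31, 16, 30), (31, 28, 20)}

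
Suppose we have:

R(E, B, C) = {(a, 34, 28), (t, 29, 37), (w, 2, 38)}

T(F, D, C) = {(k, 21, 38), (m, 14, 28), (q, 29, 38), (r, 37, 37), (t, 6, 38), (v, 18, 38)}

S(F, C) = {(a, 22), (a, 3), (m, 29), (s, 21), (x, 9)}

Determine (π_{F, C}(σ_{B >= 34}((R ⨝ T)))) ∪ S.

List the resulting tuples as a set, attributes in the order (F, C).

R ⋈ T (natural join on C): {(a, 34, 28, m, 14), (t, 29, 37, r, 37), (w, 2, 38, k, 21), (w, 2, 38, q, 29), (w, 2, 38, t, 6), (w, 2, 38, v, 18)}
σ[B >= 34]: keep tuples satisfying B >= 34 → {(a, 34, 28, m, 14)}
π[F, C]: project onto (F, C) → {(m, 28)}
Union: {(m, 28)} with {(a, 22), (a, 3), (m, 29), (s, 21), (x, 9)} → {(a, 22), (a, 3), (m, 28), (m, 29), (s, 21), (x, 9)}

{(a, 22), (a, 3), (m, 28), (m, 29), (s, 21), (x, 9)}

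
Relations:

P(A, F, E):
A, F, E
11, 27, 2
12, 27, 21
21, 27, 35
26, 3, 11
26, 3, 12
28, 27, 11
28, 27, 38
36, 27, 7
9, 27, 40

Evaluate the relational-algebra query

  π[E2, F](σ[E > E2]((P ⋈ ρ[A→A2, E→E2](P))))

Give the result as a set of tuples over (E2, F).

{(11, 27), (11, 3), (2, 27), (21, 27), (35, 27), (38, 27), (7, 27)}

ρ[A→A2, E→E2]: schema becomes (A2, F, E2); tuples unchanged.
Joining P and ρ[A→A2, E→E2](P) on F yields {(11, 27, 2, 11, 2), (11, 27, 2, 12, 21), (11, 27, 2, 21, 35), (11, 27, 2, 28, 11), (11, 27, 2, 28, 38), (11, 27, 2, 36, 7), (11, 27, 2, 9, 40), (12, 27, 21, 11, 2), (12, 27, 21, 12, 21), (12, 27, 21, 21, 35), (12, 27, 21, 28, 11), (12, 27, 21, 28, 38), (12, 27, 21, 36, 7), (12, 27, 21, 9, 40), (21, 27, 35, 11, 2), (21, 27, 35, 12, 21), (21, 27, 35, 21, 35), (21, 27, 35, 28, 11), (21, 27, 35, 28, 38), (21, 27, 35, 36, 7), (21, 27, 35, 9, 40), (26, 3, 11, 26, 11), (26, 3, 11, 26, 12), (26, 3, 12, 26, 11), (26, 3, 12, 26, 12), (28, 27, 11, 11, 2), (28, 27, 11, 12, 21), (28, 27, 11, 21, 35), (28, 27, 11, 28, 11), (28, 27, 11, 28, 38), (28, 27, 11, 36, 7), (28, 27, 11, 9, 40), (28, 27, 38, 11, 2), (28, 27, 38, 12, 21), (28, 27, 38, 21, 35), (28, 27, 38, 28, 11), (28, 27, 38, 28, 38), (28, 27, 38, 36, 7), (28, 27, 38, 9, 40), (36, 27, 7, 11, 2), (36, 27, 7, 12, 21), (36, 27, 7, 21, 35), (36, 27, 7, 28, 11), (36, 27, 7, 28, 38), (36, 27, 7, 36, 7), (36, 27, 7, 9, 40), (9, 27, 40, 11, 2), (9, 27, 40, 12, 21), (9, 27, 40, 21, 35), (9, 27, 40, 28, 11), (9, 27, 40, 28, 38), (9, 27, 40, 36, 7), (9, 27, 40, 9, 40)}.
Selection E > E2: {(12, 27, 21, 11, 2), (12, 27, 21, 28, 11), (12, 27, 21, 36, 7), (21, 27, 35, 11, 2), (21, 27, 35, 12, 21), (21, 27, 35, 28, 11), (21, 27, 35, 36, 7), (26, 3, 12, 26, 11), (28, 27, 11, 11, 2), (28, 27, 11, 36, 7), (28, 27, 38, 11, 2), (28, 27, 38, 12, 21), (28, 27, 38, 21, 35), (28, 27, 38, 28, 11), (28, 27, 38, 36, 7), (36, 27, 7, 11, 2), (9, 27, 40, 11, 2), (9, 27, 40, 12, 21), (9, 27, 40, 21, 35), (9, 27, 40, 28, 11), (9, 27, 40, 28, 38), (9, 27, 40, 36, 7)}
π[E2, F]: project onto (E2, F) (15 duplicate(s) eliminated) → {(11, 27), (11, 3), (2, 27), (21, 27), (35, 27), (38, 27), (7, 27)}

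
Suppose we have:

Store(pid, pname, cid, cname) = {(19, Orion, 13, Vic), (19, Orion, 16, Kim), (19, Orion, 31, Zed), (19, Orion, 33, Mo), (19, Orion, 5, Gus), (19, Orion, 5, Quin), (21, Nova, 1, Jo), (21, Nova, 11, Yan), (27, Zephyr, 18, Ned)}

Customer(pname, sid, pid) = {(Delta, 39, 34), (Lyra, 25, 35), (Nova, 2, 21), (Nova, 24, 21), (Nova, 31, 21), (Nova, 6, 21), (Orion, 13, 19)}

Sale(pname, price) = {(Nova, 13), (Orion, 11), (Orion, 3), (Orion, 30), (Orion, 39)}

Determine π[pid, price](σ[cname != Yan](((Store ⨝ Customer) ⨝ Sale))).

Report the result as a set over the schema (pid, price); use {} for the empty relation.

{(19, 11), (19, 3), (19, 30), (19, 39), (21, 13)}

Joining Store and Customer on pid, pname yields {(19, Orion, 13, Vic, 13), (19, Orion, 16, Kim, 13), (19, Orion, 31, Zed, 13), (19, Orion, 33, Mo, 13), (19, Orion, 5, Gus, 13), (19, Orion, 5, Quin, 13), (21, Nova, 1, Jo, 2), (21, Nova, 1, Jo, 24), (21, Nova, 1, Jo, 31), (21, Nova, 1, Jo, 6), (21, Nova, 11, Yan, 2), (21, Nova, 11, Yan, 24), (21, Nova, 11, Yan, 31), (21, Nova, 11, Yan, 6)}.
Joining (Store ⨝ Customer) and Sale on pname yields {(19, Orion, 13, Vic, 13, 11), (19, Orion, 13, Vic, 13, 3), (19, Orion, 13, Vic, 13, 30), (19, Orion, 13, Vic, 13, 39), (19, Orion, 16, Kim, 13, 11), (19, Orion, 16, Kim, 13, 3), (19, Orion, 16, Kim, 13, 30), (19, Orion, 16, Kim, 13, 39), (19, Orion, 31, Zed, 13, 11), (19, Orion, 31, Zed, 13, 3), (19, Orion, 31, Zed, 13, 30), (19, Orion, 31, Zed, 13, 39), (19, Orion, 33, Mo, 13, 11), (19, Orion, 33, Mo, 13, 3), (19, Orion, 33, Mo, 13, 30), (19, Orion, 33, Mo, 13, 39), (19, Orion, 5, Gus, 13, 11), (19, Orion, 5, Gus, 13, 3), (19, Orion, 5, Gus, 13, 30), (19, Orion, 5, Gus, 13, 39), (19, Orion, 5, Quin, 13, 11), (19, Orion, 5, Quin, 13, 3), (19, Orion, 5, Quin, 13, 30), (19, Orion, 5, Quin, 13, 39), (21, Nova, 1, Jo, 2, 13), (21, Nova, 1, Jo, 24, 13), (21, Nova, 1, Jo, 31, 13), (21, Nova, 1, Jo, 6, 13), (21, Nova, 11, Yan, 2, 13), (21, Nova, 11, Yan, 24, 13), (21, Nova, 11, Yan, 31, 13), (21, Nova, 11, Yan, 6, 13)}.
Selection cname != Yan: {(19, Orion, 13, Vic, 13, 11), (19, Orion, 13, Vic, 13, 3), (19, Orion, 13, Vic, 13, 30), (19, Orion, 13, Vic, 13, 39), (19, Orion, 16, Kim, 13, 11), (19, Orion, 16, Kim, 13, 3), (19, Orion, 16, Kim, 13, 30), (19, Orion, 16, Kim, 13, 39), (19, Orion, 31, Zed, 13, 11), (19, Orion, 31, Zed, 13, 3), (19, Orion, 31, Zed, 13, 30), (19, Orion, 31, Zed, 13, 39), (19, Orion, 33, Mo, 13, 11), (19, Orion, 33, Mo, 13, 3), (19, Orion, 33, Mo, 13, 30), (19, Orion, 33, Mo, 13, 39), (19, Orion, 5, Gus, 13, 11), (19, Orion, 5, Gus, 13, 3), (19, Orion, 5, Gus, 13, 30), (19, Orion, 5, Gus, 13, 39), (19, Orion, 5, Quin, 13, 11), (19, Orion, 5, Quin, 13, 3), (19, Orion, 5, Quin, 13, 30), (19, Orion, 5, Quin, 13, 39), (21, Nova, 1, Jo, 2, 13), (21, Nova, 1, Jo, 24, 13), (21, Nova, 1, Jo, 31, 13), (21, Nova, 1, Jo, 6, 13)}
π[pid, price]: project onto (pid, price) (23 duplicate(s) eliminated) → {(19, 11), (19, 3), (19, 30), (19, 39), (21, 13)}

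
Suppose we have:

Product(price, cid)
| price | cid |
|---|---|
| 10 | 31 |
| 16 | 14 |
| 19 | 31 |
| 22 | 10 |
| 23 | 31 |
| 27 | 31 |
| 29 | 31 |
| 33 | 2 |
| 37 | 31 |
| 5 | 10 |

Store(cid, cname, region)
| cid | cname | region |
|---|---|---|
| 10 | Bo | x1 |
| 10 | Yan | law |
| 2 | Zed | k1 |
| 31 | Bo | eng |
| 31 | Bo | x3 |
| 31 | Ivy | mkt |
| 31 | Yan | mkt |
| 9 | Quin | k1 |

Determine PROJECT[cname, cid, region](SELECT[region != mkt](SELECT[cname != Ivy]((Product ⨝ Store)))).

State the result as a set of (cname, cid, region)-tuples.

{(Bo, 10, x1), (Bo, 31, eng), (Bo, 31, x3), (Yan, 10, law), (Zed, 2, k1)}

Product ⋈ Store (natural join on cid): {(10, 31, Bo, eng), (10, 31, Bo, x3), (10, 31, Ivy, mkt), (10, 31, Yan, mkt), (19, 31, Bo, eng), (19, 31, Bo, x3), (19, 31, Ivy, mkt), (19, 31, Yan, mkt), (22, 10, Bo, x1), (22, 10, Yan, law), (23, 31, Bo, eng), (23, 31, Bo, x3), (23, 31, Ivy, mkt), (23, 31, Yan, mkt), (27, 31, Bo, eng), (27, 31, Bo, x3), (27, 31, Ivy, mkt), (27, 31, Yan, mkt), (29, 31, Bo, eng), (29, 31, Bo, x3), (29, 31, Ivy, mkt), (29, 31, Yan, mkt), (33, 2, Zed, k1), (37, 31, Bo, eng), (37, 31, Bo, x3), (37, 31, Ivy, mkt), (37, 31, Yan, mkt), (5, 10, Bo, x1), (5, 10, Yan, law)}
Apply σ_{cname != Ivy}; surviving tuples: {(10, 31, Bo, eng), (10, 31, Bo, x3), (10, 31, Yan, mkt), (19, 31, Bo, eng), (19, 31, Bo, x3), (19, 31, Yan, mkt), (22, 10, Bo, x1), (22, 10, Yan, law), (23, 31, Bo, eng), (23, 31, Bo, x3), (23, 31, Yan, mkt), (27, 31, Bo, eng), (27, 31, Bo, x3), (27, 31, Yan, mkt), (29, 31, Bo, eng), (29, 31, Bo, x3), (29, 31, Yan, mkt), (33, 2, Zed, k1), (37, 31, Bo, eng), (37, 31, Bo, x3), (37, 31, Yan, mkt), (5, 10, Bo, x1), (5, 10, Yan, law)}
Apply σ_{region != mkt}; surviving tuples: {(10, 31, Bo, eng), (10, 31, Bo, x3), (19, 31, Bo, eng), (19, 31, Bo, x3), (22, 10, Bo, x1), (22, 10, Yan, law), (23, 31, Bo, eng), (23, 31, Bo, x3), (27, 31, Bo, eng), (27, 31, Bo, x3), (29, 31, Bo, eng), (29, 31, Bo, x3), (33, 2, Zed, k1), (37, 31, Bo, eng), (37, 31, Bo, x3), (5, 10, Bo, x1), (5, 10, Yan, law)}
Projecting to cname, cid, region (12 duplicate(s) eliminated): {(Bo, 10, x1), (Bo, 31, eng), (Bo, 31, x3), (Yan, 10, law), (Zed, 2, k1)}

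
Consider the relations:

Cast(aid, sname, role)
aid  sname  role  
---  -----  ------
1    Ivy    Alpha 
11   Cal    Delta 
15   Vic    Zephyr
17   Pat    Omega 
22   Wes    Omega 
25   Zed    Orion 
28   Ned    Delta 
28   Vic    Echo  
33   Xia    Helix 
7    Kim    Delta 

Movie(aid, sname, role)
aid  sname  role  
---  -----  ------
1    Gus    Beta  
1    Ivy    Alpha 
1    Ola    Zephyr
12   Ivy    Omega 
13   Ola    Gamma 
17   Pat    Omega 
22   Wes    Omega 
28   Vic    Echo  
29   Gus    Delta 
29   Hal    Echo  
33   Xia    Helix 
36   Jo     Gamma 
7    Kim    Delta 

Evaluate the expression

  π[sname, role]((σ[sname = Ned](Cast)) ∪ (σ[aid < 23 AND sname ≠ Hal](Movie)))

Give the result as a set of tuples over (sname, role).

{(Gus, Beta), (Ivy, Alpha), (Ivy, Omega), (Kim, Delta), (Ned, Delta), (Ola, Gamma), (Ola, Zephyr), (Pat, Omega), (Wes, Omega)}

Filtering on sname = Ned leaves {(28, Ned, Delta)}.
Filtering on aid < 23 AND sname ≠ Hal leaves {(1, Gus, Beta), (1, Ivy, Alpha), (1, Ola, Zephyr), (12, Ivy, Omega), (13, Ola, Gamma), (17, Pat, Omega), (22, Wes, Omega), (7, Kim, Delta)}.
Taking the union: {(1, Gus, Beta), (1, Ivy, Alpha), (1, Ola, Zephyr), (12, Ivy, Omega), (13, Ola, Gamma), (17, Pat, Omega), (22, Wes, Omega), (28, Ned, Delta), (7, Kim, Delta)}
Projecting to sname, role: {(Gus, Beta), (Ivy, Alpha), (Ivy, Omega), (Kim, Delta), (Ned, Delta), (Ola, Gamma), (Ola, Zephyr), (Pat, Omega), (Wes, Omega)}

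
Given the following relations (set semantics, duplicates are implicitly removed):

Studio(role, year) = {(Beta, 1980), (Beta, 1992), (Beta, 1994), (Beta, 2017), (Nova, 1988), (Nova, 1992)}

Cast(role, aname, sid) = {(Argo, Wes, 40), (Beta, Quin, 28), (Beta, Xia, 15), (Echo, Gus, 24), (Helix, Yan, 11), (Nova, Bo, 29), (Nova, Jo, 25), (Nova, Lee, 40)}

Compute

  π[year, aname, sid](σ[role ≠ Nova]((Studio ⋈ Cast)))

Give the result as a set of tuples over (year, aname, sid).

Natural join on role: {(Beta, 1980, Quin, 28), (Beta, 1980, Xia, 15), (Beta, 1992, Quin, 28), (Beta, 1992, Xia, 15), (Beta, 1994, Quin, 28), (Beta, 1994, Xia, 15), (Beta, 2017, Quin, 28), (Beta, 2017, Xia, 15), (Nova, 1988, Bo, 29), (Nova, 1988, Jo, 25), (Nova, 1988, Lee, 40), (Nova, 1992, Bo, 29), (Nova, 1992, Jo, 25), (Nova, 1992, Lee, 40)}
Filtering on role ≠ Nova leaves {(Beta, 1980, Quin, 28), (Beta, 1980, Xia, 15), (Beta, 1992, Quin, 28), (Beta, 1992, Xia, 15), (Beta, 1994, Quin, 28), (Beta, 1994, Xia, 15), (Beta, 2017, Quin, 28), (Beta, 2017, Xia, 15)}.
Keep only column(s) year, aname, sid: {(1980, Quin, 28), (1980, Xia, 15), (1992, Quin, 28), (1992, Xia, 15), (1994, Quin, 28), (1994, Xia, 15), (2017, Quin, 28), (2017, Xia, 15)}

{(1980, Quin, 28), (1980, Xia, 15), (1992, Quin, 28), (1992, Xia, 15), (1994, Quin, 28), (1994, Xia, 15), (2017, Quin, 28), (2017, Xia, 15)}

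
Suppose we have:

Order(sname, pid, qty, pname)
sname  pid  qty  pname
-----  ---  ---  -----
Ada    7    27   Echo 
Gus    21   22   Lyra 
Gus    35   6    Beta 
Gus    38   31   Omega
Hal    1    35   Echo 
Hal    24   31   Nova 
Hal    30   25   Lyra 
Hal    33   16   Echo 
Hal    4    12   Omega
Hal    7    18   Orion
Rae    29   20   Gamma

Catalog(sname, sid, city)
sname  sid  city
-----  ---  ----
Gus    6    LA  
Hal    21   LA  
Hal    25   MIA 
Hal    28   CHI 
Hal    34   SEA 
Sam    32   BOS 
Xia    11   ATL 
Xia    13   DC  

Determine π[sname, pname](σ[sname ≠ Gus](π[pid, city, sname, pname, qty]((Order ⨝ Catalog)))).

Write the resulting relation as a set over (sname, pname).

Joining Order and Catalog on sname yields {(Gus, 21, 22, Lyra, 6, LA), (Gus, 35, 6, Beta, 6, LA), (Gus, 38, 31, Omega, 6, LA), (Hal, 1, 35, Echo, 21, LA), (Hal, 1, 35, Echo, 25, MIA), (Hal, 1, 35, Echo, 28, CHI), (Hal, 1, 35, Echo, 34, SEA), (Hal, 24, 31, Nova, 21, LA), (Hal, 24, 31, Nova, 25, MIA), (Hal, 24, 31, Nova, 28, CHI), (Hal, 24, 31, Nova, 34, SEA), (Hal, 30, 25, Lyra, 21, LA), (Hal, 30, 25, Lyra, 25, MIA), (Hal, 30, 25, Lyra, 28, CHI), (Hal, 30, 25, Lyra, 34, SEA), (Hal, 33, 16, Echo, 21, LA), (Hal, 33, 16, Echo, 25, MIA), (Hal, 33, 16, Echo, 28, CHI), (Hal, 33, 16, Echo, 34, SEA), (Hal, 4, 12, Omega, 21, LA), (Hal, 4, 12, Omega, 25, MIA), (Hal, 4, 12, Omega, 28, CHI), (Hal, 4, 12, Omega, 34, SEA), (Hal, 7, 18, Orion, 21, LA), (Hal, 7, 18, Orion, 25, MIA), (Hal, 7, 18, Orion, 28, CHI), (Hal, 7, 18, Orion, 34, SEA)}.
π[pid, city, sname, pname, qty]: project onto (pid, city, sname, pname, qty) → {(1, CHI, Hal, Echo, 35), (1, LA, Hal, Echo, 35), (1, MIA, Hal, Echo, 35), (1, SEA, Hal, Echo, 35), (21, LA, Gus, Lyra, 22), (24, CHI, Hal, Nova, 31), (24, LA, Hal, Nova, 31), (24, MIA, Hal, Nova, 31), (24, SEA, Hal, Nova, 31), (30, CHI, Hal, Lyra, 25), (30, LA, Hal, Lyra, 25), (30, MIA, Hal, Lyra, 25), (30, SEA, Hal, Lyra, 25), (33, CHI, Hal, Echo, 16), (33, LA, Hal, Echo, 16), (33, MIA, Hal, Echo, 16), (33, SEA, Hal, Echo, 16), (35, LA, Gus, Beta, 6), (38, LA, Gus, Omega, 31), (4, CHI, Hal, Omega, 12), (4, LA, Hal, Omega, 12), (4, MIA, Hal, Omega, 12), (4, SEA, Hal, Omega, 12), (7, CHI, Hal, Orion, 18), (7, LA, Hal, Orion, 18), (7, MIA, Hal, Orion, 18), (7, SEA, Hal, Orion, 18)}
σ[sname ≠ Gus]: keep tuples satisfying sname ≠ Gus → {(1, CHI, Hal, Echo, 35), (1, LA, Hal, Echo, 35), (1, MIA, Hal, Echo, 35), (1, SEA, Hal, Echo, 35), (24, CHI, Hal, Nova, 31), (24, LA, Hal, Nova, 31), (24, MIA, Hal, Nova, 31), (24, SEA, Hal, Nova, 31), (30, CHI, Hal, Lyra, 25), (30, LA, Hal, Lyra, 25), (30, MIA, Hal, Lyra, 25), (30, SEA, Hal, Lyra, 25), (33, CHI, Hal, Echo, 16), (33, LA, Hal, Echo, 16), (33, MIA, Hal, Echo, 16), (33, SEA, Hal, Echo, 16), (4, CHI, Hal, Omega, 12), (4, LA, Hal, Omega, 12), (4, MIA, Hal, Omega, 12), (4, SEA, Hal, Omega, 12), (7, CHI, Hal, Orion, 18), (7, LA, Hal, Orion, 18), (7, MIA, Hal, Orion, 18), (7, SEA, Hal, Orion, 18)}
π[sname, pname]: project onto (sname, pname) (19 duplicate(s) eliminated) → {(Hal, Echo), (Hal, Lyra), (Hal, Nova), (Hal, Omega), (Hal, Orion)}

{(Hal, Echo), (Hal, Lyra), (Hal, Nova), (Hal, Omega), (Hal, Orion)}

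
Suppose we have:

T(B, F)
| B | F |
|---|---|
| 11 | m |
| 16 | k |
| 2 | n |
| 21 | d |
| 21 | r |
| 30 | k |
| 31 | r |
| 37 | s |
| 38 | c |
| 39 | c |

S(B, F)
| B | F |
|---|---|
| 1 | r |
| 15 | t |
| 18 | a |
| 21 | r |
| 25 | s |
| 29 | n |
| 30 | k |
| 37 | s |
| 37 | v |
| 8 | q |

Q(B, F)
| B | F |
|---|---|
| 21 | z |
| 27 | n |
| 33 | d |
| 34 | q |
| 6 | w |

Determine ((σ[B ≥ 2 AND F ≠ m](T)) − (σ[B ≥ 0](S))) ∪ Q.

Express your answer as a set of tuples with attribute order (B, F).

{(16, k), (2, n), (21, d), (21, z), (27, n), (31, r), (33, d), (34, q), (38, c), (39, c), (6, w)}

Apply σ_{B ≥ 2 AND F ≠ m}; surviving tuples: {(16, k), (2, n), (21, d), (21, r), (30, k), (31, r), (37, s), (38, c), (39, c)}
Apply σ_{B ≥ 0}; surviving tuples: {(1, r), (15, t), (18, a), (21, r), (25, s), (29, n), (30, k), (37, s), (37, v), (8, q)}
Taking the difference: {(16, k), (2, n), (21, d), (31, r), (38, c), (39, c)}
Taking the union: {(16, k), (2, n), (21, d), (21, z), (27, n), (31, r), (33, d), (34, q), (38, c), (39, c), (6, w)}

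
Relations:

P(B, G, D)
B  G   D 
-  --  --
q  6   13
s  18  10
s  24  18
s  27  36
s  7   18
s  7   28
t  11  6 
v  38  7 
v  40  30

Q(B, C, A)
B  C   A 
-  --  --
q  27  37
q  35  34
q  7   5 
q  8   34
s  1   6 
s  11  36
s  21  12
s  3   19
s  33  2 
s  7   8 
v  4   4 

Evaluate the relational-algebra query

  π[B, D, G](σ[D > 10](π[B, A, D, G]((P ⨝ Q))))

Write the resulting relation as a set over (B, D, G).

Natural join on B: {(q, 6, 13, 27, 37), (q, 6, 13, 35, 34), (q, 6, 13, 7, 5), (q, 6, 13, 8, 34), (s, 18, 10, 1, 6), (s, 18, 10, 11, 36), (s, 18, 10, 21, 12), (s, 18, 10, 3, 19), (s, 18, 10, 33, 2), (s, 18, 10, 7, 8), (s, 24, 18, 1, 6), (s, 24, 18, 11, 36), (s, 24, 18, 21, 12), (s, 24, 18, 3, 19), (s, 24, 18, 33, 2), (s, 24, 18, 7, 8), (s, 27, 36, 1, 6), (s, 27, 36, 11, 36), (s, 27, 36, 21, 12), (s, 27, 36, 3, 19), (s, 27, 36, 33, 2), (s, 27, 36, 7, 8), (s, 7, 18, 1, 6), (s, 7, 18, 11, 36), (s, 7, 18, 21, 12), (s, 7, 18, 3, 19), (s, 7, 18, 33, 2), (s, 7, 18, 7, 8), (s, 7, 28, 1, 6), (s, 7, 28, 11, 36), (s, 7, 28, 21, 12), (s, 7, 28, 3, 19), (s, 7, 28, 33, 2), (s, 7, 28, 7, 8), (v, 38, 7, 4, 4), (v, 40, 30, 4, 4)}
π[B, A, D, G]: project onto (B, A, D, G) (1 duplicate(s) eliminated) → {(q, 34, 13, 6), (q, 37, 13, 6), (q, 5, 13, 6), (s, 12, 10, 18), (s, 12, 18, 24), (s, 12, 18, 7), (s, 12, 28, 7), (s, 12, 36, 27), (s, 19, 10, 18), (s, 19, 18, 24), (s, 19, 18, 7), (s, 19, 28, 7), (s, 19, 36, 27), (s, 2, 10, 18), (s, 2, 18, 24), (s, 2, 18, 7), (s, 2, 28, 7), (s, 2, 36, 27), (s, 36, 10, 18), (s, 36, 18, 24), (s, 36, 18, 7), (s, 36, 28, 7), (s, 36, 36, 27), (s, 6, 10, 18), (s, 6, 18, 24), (s, 6, 18, 7), (s, 6, 28, 7), (s, 6, 36, 27), (s, 8, 10, 18), (s, 8, 18, 24), (s, 8, 18, 7), (s, 8, 28, 7), (s, 8, 36, 27), (v, 4, 30, 40), (v, 4, 7, 38)}
Apply σ_{D > 10}; surviving tuples: {(q, 34, 13, 6), (q, 37, 13, 6), (q, 5, 13, 6), (s, 12, 18, 24), (s, 12, 18, 7), (s, 12, 28, 7), (s, 12, 36, 27), (s, 19, 18, 24), (s, 19, 18, 7), (s, 19, 28, 7), (s, 19, 36, 27), (s, 2, 18, 24), (s, 2, 18, 7), (s, 2, 28, 7), (s, 2, 36, 27), (s, 36, 18, 24), (s, 36, 18, 7), (s, 36, 28, 7), (s, 36, 36, 27), (s, 6, 18, 24), (s, 6, 18, 7), (s, 6, 28, 7), (s, 6, 36, 27), (s, 8, 18, 24), (s, 8, 18, 7), (s, 8, 28, 7), (s, 8, 36, 27), (v, 4, 30, 40)}
π[B, D, G]: project onto (B, D, G) (22 duplicate(s) eliminated) → {(q, 13, 6), (s, 18, 24), (s, 18, 7), (s, 28, 7), (s, 36, 27), (v, 30, 40)}

{(q, 13, 6), (s, 18, 24), (s, 18, 7), (s, 28, 7), (s, 36, 27), (v, 30, 40)}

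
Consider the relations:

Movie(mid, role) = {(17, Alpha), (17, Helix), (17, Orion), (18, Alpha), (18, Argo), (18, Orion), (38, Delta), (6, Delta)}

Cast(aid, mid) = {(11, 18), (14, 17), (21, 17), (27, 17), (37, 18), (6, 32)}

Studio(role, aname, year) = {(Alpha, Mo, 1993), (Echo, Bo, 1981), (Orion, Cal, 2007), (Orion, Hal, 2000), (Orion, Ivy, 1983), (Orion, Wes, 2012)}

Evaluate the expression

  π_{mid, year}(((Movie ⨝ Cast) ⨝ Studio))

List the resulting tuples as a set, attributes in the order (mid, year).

Natural join on mid: {(17, Alpha, 14), (17, Alpha, 21), (17, Alpha, 27), (17, Helix, 14), (17, Helix, 21), (17, Helix, 27), (17, Orion, 14), (17, Orion, 21), (17, Orion, 27), (18, Alpha, 11), (18, Alpha, 37), (18, Argo, 11), (18, Argo, 37), (18, Orion, 11), (18, Orion, 37)}
Natural join on role: {(17, Alpha, 14, Mo, 1993), (17, Alpha, 21, Mo, 1993), (17, Alpha, 27, Mo, 1993), (17, Orion, 14, Cal, 2007), (17, Orion, 14, Hal, 2000), (17, Orion, 14, Ivy, 1983), (17, Orion, 14, Wes, 2012), (17, Orion, 21, Cal, 2007), (17, Orion, 21, Hal, 2000), (17, Orion, 21, Ivy, 1983), (17, Orion, 21, Wes, 2012), (17, Orion, 27, Cal, 2007), (17, Orion, 27, Hal, 2000), (17, Orion, 27, Ivy, 1983), (17, Orion, 27, Wes, 2012), (18, Alpha, 11, Mo, 1993), (18, Alpha, 37, Mo, 1993), (18, Orion, 11, Cal, 2007), (18, Orion, 11, Hal, 2000), (18, Orion, 11, Ivy, 1983), (18, Orion, 11, Wes, 2012), (18, Orion, 37, Cal, 2007), (18, Orion, 37, Hal, 2000), (18, Orion, 37, Ivy, 1983), (18, Orion, 37, Wes, 2012)}
Keep only column(s) mid, year (15 duplicate(s) eliminated): {(17, 1983), (17, 1993), (17, 2000), (17, 2007), (17, 2012), (18, 1983), (18, 1993), (18, 2000), (18, 2007), (18, 2012)}

{(17, 1983), (17, 1993), (17, 2000), (17, 2007), (17, 2012), (18, 1983), (18, 1993), (18, 2000), (18, 2007), (18, 2012)}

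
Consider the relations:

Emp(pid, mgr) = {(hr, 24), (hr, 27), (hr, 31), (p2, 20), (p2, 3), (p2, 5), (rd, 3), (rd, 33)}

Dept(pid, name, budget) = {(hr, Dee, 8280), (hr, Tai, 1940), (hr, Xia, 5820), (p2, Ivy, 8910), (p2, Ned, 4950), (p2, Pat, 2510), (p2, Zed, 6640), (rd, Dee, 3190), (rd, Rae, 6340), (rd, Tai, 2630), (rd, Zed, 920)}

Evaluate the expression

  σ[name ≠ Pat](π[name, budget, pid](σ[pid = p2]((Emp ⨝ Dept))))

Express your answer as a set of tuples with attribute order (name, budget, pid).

{(Ivy, 8910, p2), (Ned, 4950, p2), (Zed, 6640, p2)}

Joining Emp and Dept on pid yields {(hr, 24, Dee, 8280), (hr, 24, Tai, 1940), (hr, 24, Xia, 5820), (hr, 27, Dee, 8280), (hr, 27, Tai, 1940), (hr, 27, Xia, 5820), (hr, 31, Dee, 8280), (hr, 31, Tai, 1940), (hr, 31, Xia, 5820), (p2, 20, Ivy, 8910), (p2, 20, Ned, 4950), (p2, 20, Pat, 2510), (p2, 20, Zed, 6640), (p2, 3, Ivy, 8910), (p2, 3, Ned, 4950), (p2, 3, Pat, 2510), (p2, 3, Zed, 6640), (p2, 5, Ivy, 8910), (p2, 5, Ned, 4950), (p2, 5, Pat, 2510), (p2, 5, Zed, 6640), (rd, 3, Dee, 3190), (rd, 3, Rae, 6340), (rd, 3, Tai, 2630), (rd, 3, Zed, 920), (rd, 33, Dee, 3190), (rd, 33, Rae, 6340), (rd, 33, Tai, 2630), (rd, 33, Zed, 920)}.
Selection pid = p2: {(p2, 20, Ivy, 8910), (p2, 20, Ned, 4950), (p2, 20, Pat, 2510), (p2, 20, Zed, 6640), (p2, 3, Ivy, 8910), (p2, 3, Ned, 4950), (p2, 3, Pat, 2510), (p2, 3, Zed, 6640), (p2, 5, Ivy, 8910), (p2, 5, Ned, 4950), (p2, 5, Pat, 2510), (p2, 5, Zed, 6640)}
Projecting to name, budget, pid (8 duplicate(s) eliminated): {(Ivy, 8910, p2), (Ned, 4950, p2), (Pat, 2510, p2), (Zed, 6640, p2)}
Selection name ≠ Pat: {(Ivy, 8910, p2), (Ned, 4950, p2), (Zed, 6640, p2)}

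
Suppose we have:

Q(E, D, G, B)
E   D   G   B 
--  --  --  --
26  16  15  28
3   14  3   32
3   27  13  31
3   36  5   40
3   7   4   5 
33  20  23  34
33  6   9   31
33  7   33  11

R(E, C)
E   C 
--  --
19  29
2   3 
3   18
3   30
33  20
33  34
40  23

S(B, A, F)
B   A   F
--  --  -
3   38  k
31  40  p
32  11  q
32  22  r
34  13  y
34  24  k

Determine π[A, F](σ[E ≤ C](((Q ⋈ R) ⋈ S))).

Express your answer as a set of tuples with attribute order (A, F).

Q ⋈ R (natural join on E): {(3, 14, 3, 32, 18), (3, 14, 3, 32, 30), (3, 27, 13, 31, 18), (3, 27, 13, 31, 30), (3, 36, 5, 40, 18), (3, 36, 5, 40, 30), (3, 7, 4, 5, 18), (3, 7, 4, 5, 30), (33, 20, 23, 34, 20), (33, 20, 23, 34, 34), (33, 6, 9, 31, 20), (33, 6, 9, 31, 34), (33, 7, 33, 11, 20), (33, 7, 33, 11, 34)}
(Q ⋈ R) ⋈ S (natural join on B): {(3, 14, 3, 32, 18, 11, q), (3, 14, 3, 32, 18, 22, r), (3, 14, 3, 32, 30, 11, q), (3, 14, 3, 32, 30, 22, r), (3, 27, 13, 31, 18, 40, p), (3, 27, 13, 31, 30, 40, p), (33, 20, 23, 34, 20, 13, y), (33, 20, 23, 34, 20, 24, k), (33, 20, 23, 34, 34, 13, y), (33, 20, 23, 34, 34, 24, k), (33, 6, 9, 31, 20, 40, p), (33, 6, 9, 31, 34, 40, p)}
Filtering on E ≤ C leaves {(3, 14, 3, 32, 18, 11, q), (3, 14, 3, 32, 18, 22, r), (3, 14, 3, 32, 30, 11, q), (3, 14, 3, 32, 30, 22, r), (3, 27, 13, 31, 18, 40, p), (3, 27, 13, 31, 30, 40, p), (33, 20, 23, 34, 34, 13, y), (33, 20, 23, 34, 34, 24, k), (33, 6, 9, 31, 34, 40, p)}.
Projecting to A, F (4 duplicate(s) eliminated): {(11, q), (13, y), (22, r), (24, k), (40, p)}

{(11, q), (13, y), (22, r), (24, k), (40, p)}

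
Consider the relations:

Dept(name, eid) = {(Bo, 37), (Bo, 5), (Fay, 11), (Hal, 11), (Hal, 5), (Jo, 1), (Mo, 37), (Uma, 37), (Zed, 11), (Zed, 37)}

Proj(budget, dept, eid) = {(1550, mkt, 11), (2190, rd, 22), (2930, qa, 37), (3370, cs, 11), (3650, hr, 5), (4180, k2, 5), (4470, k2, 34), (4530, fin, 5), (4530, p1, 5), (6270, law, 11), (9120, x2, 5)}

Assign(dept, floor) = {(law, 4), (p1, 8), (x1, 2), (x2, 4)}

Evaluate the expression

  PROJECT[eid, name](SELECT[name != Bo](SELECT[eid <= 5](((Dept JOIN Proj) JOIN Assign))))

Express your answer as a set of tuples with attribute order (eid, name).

{(5, Hal)}

Natural join on eid: {(Bo, 37, 2930, qa), (Bo, 5, 3650, hr), (Bo, 5, 4180, k2), (Bo, 5, 4530, fin), (Bo, 5, 4530, p1), (Bo, 5, 9120, x2), (Fay, 11, 1550, mkt), (Fay, 11, 3370, cs), (Fay, 11, 6270, law), (Hal, 11, 1550, mkt), (Hal, 11, 3370, cs), (Hal, 11, 6270, law), (Hal, 5, 3650, hr), (Hal, 5, 4180, k2), (Hal, 5, 4530, fin), (Hal, 5, 4530, p1), (Hal, 5, 9120, x2), (Mo, 37, 2930, qa), (Uma, 37, 2930, qa), (Zed, 11, 1550, mkt), (Zed, 11, 3370, cs), (Zed, 11, 6270, law), (Zed, 37, 2930, qa)}
Natural join on dept: {(Bo, 5, 4530, p1, 8), (Bo, 5, 9120, x2, 4), (Fay, 11, 6270, law, 4), (Hal, 11, 6270, law, 4), (Hal, 5, 4530, p1, 8), (Hal, 5, 9120, x2, 4), (Zed, 11, 6270, law, 4)}
Apply σ_{eid <= 5}; surviving tuples: {(Bo, 5, 4530, p1, 8), (Bo, 5, 9120, x2, 4), (Hal, 5, 4530, p1, 8), (Hal, 5, 9120, x2, 4)}
Apply σ_{name != Bo}; surviving tuples: {(Hal, 5, 4530, p1, 8), (Hal, 5, 9120, x2, 4)}
Keep only column(s) eid, name (1 duplicate(s) eliminated): {(5, Hal)}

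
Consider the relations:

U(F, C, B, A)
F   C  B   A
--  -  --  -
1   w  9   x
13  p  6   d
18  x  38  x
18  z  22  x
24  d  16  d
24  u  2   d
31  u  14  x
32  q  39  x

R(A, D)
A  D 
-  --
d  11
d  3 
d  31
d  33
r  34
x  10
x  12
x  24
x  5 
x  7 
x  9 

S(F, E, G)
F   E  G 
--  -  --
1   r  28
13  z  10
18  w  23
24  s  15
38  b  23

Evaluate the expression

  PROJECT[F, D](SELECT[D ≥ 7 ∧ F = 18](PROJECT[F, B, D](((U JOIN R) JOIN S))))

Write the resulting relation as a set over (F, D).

{(18, 10), (18, 12), (18, 24), (18, 7), (18, 9)}

Natural join on A: {(1, w, 9, x, 10), (1, w, 9, x, 12), (1, w, 9, x, 24), (1, w, 9, x, 5), (1, w, 9, x, 7), (1, w, 9, x, 9), (13, p, 6, d, 11), (13, p, 6, d, 3), (13, p, 6, d, 31), (13, p, 6, d, 33), (18, x, 38, x, 10), (18, x, 38, x, 12), (18, x, 38, x, 24), (18, x, 38, x, 5), (18, x, 38, x, 7), (18, x, 38, x, 9), (18, z, 22, x, 10), (18, z, 22, x, 12), (18, z, 22, x, 24), (18, z, 22, x, 5), (18, z, 22, x, 7), (18, z, 22, x, 9), (24, d, 16, d, 11), (24, d, 16, d, 3), (24, d, 16, d, 31), (24, d, 16, d, 33), (24, u, 2, d, 11), (24, u, 2, d, 3), (24, u, 2, d, 31), (24, u, 2, d, 33), (31, u, 14, x, 10), (31, u, 14, x, 12), (31, u, 14, x, 24), (31, u, 14, x, 5), (31, u, 14, x, 7), (31, u, 14, x, 9), (32, q, 39, x, 10), (32, q, 39, x, 12), (32, q, 39, x, 24), (32, q, 39, x, 5), (32, q, 39, x, 7), (32, q, 39, x, 9)}
Natural join on F: {(1, w, 9, x, 10, r, 28), (1, w, 9, x, 12, r, 28), (1, w, 9, x, 24, r, 28), (1, w, 9, x, 5, r, 28), (1, w, 9, x, 7, r, 28), (1, w, 9, x, 9, r, 28), (13, p, 6, d, 11, z, 10), (13, p, 6, d, 3, z, 10), (13, p, 6, d, 31, z, 10), (13, p, 6, d, 33, z, 10), (18, x, 38, x, 10, w, 23), (18, x, 38, x, 12, w, 23), (18, x, 38, x, 24, w, 23), (18, x, 38, x, 5, w, 23), (18, x, 38, x, 7, w, 23), (18, x, 38, x, 9, w, 23), (18, z, 22, x, 10, w, 23), (18, z, 22, x, 12, w, 23), (18, z, 22, x, 24, w, 23), (18, z, 22, x, 5, w, 23), (18, z, 22, x, 7, w, 23), (18, z, 22, x, 9, w, 23), (24, d, 16, d, 11, s, 15), (24, d, 16, d, 3, s, 15), (24, d, 16, d, 31, s, 15), (24, d, 16, d, 33, s, 15), (24, u, 2, d, 11, s, 15), (24, u, 2, d, 3, s, 15), (24, u, 2, d, 31, s, 15), (24, u, 2, d, 33, s, 15)}
π[F, B, D]: project onto (F, B, D) → {(1, 9, 10), (1, 9, 12), (1, 9, 24), (1, 9, 5), (1, 9, 7), (1, 9, 9), (13, 6, 11), (13, 6, 3), (13, 6, 31), (13, 6, 33), (18, 22, 10), (18, 22, 12), (18, 22, 24), (18, 22, 5), (18, 22, 7), (18, 22, 9), (18, 38, 10), (18, 38, 12), (18, 38, 24), (18, 38, 5), (18, 38, 7), (18, 38, 9), (24, 16, 11), (24, 16, 3), (24, 16, 31), (24, 16, 33), (24, 2, 11), (24, 2, 3), (24, 2, 31), (24, 2, 33)}
Selection D ≥ 7 ∧ F = 18: {(18, 22, 10), (18, 22, 12), (18, 22, 24), (18, 22, 7), (18, 22, 9), (18, 38, 10), (18, 38, 12), (18, 38, 24), (18, 38, 7), (18, 38, 9)}
π[F, D]: project onto (F, D) (5 duplicate(s) eliminated) → {(18, 10), (18, 12), (18, 24), (18, 7), (18, 9)}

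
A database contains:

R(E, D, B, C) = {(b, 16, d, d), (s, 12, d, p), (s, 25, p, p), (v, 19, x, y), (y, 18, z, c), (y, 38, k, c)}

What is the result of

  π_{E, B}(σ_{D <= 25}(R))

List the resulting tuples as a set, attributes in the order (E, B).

{(b, d), (s, d), (s, p), (v, x), (y, z)}

Filtering on D <= 25 leaves {(b, 16, d, d), (s, 12, d, p), (s, 25, p, p), (v, 19, x, y), (y, 18, z, c)}.
π_{E, B} gives {(b, d), (s, d), (s, p), (v, x), (y, z)}.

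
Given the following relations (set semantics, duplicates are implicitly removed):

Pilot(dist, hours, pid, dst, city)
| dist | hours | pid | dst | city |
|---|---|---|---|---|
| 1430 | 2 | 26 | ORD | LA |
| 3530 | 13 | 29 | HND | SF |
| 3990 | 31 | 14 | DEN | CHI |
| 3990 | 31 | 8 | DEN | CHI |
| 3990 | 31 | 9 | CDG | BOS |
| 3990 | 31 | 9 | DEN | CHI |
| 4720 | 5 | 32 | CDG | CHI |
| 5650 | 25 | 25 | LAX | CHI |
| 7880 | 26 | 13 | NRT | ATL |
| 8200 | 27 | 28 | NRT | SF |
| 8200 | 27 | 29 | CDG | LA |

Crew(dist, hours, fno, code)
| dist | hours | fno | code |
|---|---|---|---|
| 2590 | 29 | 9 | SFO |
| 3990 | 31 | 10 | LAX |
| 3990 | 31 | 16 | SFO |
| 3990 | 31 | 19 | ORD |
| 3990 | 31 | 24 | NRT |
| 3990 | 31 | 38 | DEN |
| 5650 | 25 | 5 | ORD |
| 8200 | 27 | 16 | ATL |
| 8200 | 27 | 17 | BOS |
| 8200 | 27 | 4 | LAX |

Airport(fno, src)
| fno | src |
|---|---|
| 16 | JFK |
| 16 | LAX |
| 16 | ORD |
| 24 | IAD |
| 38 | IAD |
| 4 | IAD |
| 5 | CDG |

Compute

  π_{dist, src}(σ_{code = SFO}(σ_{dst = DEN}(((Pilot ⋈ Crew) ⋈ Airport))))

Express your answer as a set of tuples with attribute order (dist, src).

{(3990, JFK), (3990, LAX), (3990, ORD)}

Joining Pilot and Crew on dist, hours yields {(3990, 31, 14, DEN, CHI, 10, LAX), (3990, 31, 14, DEN, CHI, 16, SFO), (3990, 31, 14, DEN, CHI, 19, ORD), (3990, 31, 14, DEN, CHI, 24, NRT), (3990, 31, 14, DEN, CHI, 38, DEN), (3990, 31, 8, DEN, CHI, 10, LAX), (3990, 31, 8, DEN, CHI, 16, SFO), (3990, 31, 8, DEN, CHI, 19, ORD), (3990, 31, 8, DEN, CHI, 24, NRT), (3990, 31, 8, DEN, CHI, 38, DEN), (3990, 31, 9, CDG, BOS, 10, LAX), (3990, 31, 9, CDG, BOS, 16, SFO), (3990, 31, 9, CDG, BOS, 19, ORD), (3990, 31, 9, CDG, BOS, 24, NRT), (3990, 31, 9, CDG, BOS, 38, DEN), (3990, 31, 9, DEN, CHI, 10, LAX), (3990, 31, 9, DEN, CHI, 16, SFO), (3990, 31, 9, DEN, CHI, 19, ORD), (3990, 31, 9, DEN, CHI, 24, NRT), (3990, 31, 9, DEN, CHI, 38, DEN), (5650, 25, 25, LAX, CHI, 5, ORD), (8200, 27, 28, NRT, SF, 16, ATL), (8200, 27, 28, NRT, SF, 17, BOS), (8200, 27, 28, NRT, SF, 4, LAX), (8200, 27, 29, CDG, LA, 16, ATL), (8200, 27, 29, CDG, LA, 17, BOS), (8200, 27, 29, CDG, LA, 4, LAX)}.
Joining (Pilot ⋈ Crew) and Airport on fno yields {(3990, 31, 14, DEN, CHI, 16, SFO, JFK), (3990, 31, 14, DEN, CHI, 16, SFO, LAX), (3990, 31, 14, DEN, CHI, 16, SFO, ORD), (3990, 31, 14, DEN, CHI, 24, NRT, IAD), (3990, 31, 14, DEN, CHI, 38, DEN, IAD), (3990, 31, 8, DEN, CHI, 16, SFO, JFK), (3990, 31, 8, DEN, CHI, 16, SFO, LAX), (3990, 31, 8, DEN, CHI, 16, SFO, ORD), (3990, 31, 8, DEN, CHI, 24, NRT, IAD), (3990, 31, 8, DEN, CHI, 38, DEN, IAD), (3990, 31, 9, CDG, BOS, 16, SFO, JFK), (3990, 31, 9, CDG, BOS, 16, SFO, LAX), (3990, 31, 9, CDG, BOS, 16, SFO, ORD), (3990, 31, 9, CDG, BOS, 24, NRT, IAD), (3990, 31, 9, CDG, BOS, 38, DEN, IAD), (3990, 31, 9, DEN, CHI, 16, SFO, JFK), (3990, 31, 9, DEN, CHI, 16, SFO, LAX), (3990, 31, 9, DEN, CHI, 16, SFO, ORD), (3990, 31, 9, DEN, CHI, 24, NRT, IAD), (3990, 31, 9, DEN, CHI, 38, DEN, IAD), (5650, 25, 25, LAX, CHI, 5, ORD, CDG), (8200, 27, 28, NRT, SF, 16, ATL, JFK), (8200, 27, 28, NRT, SF, 16, ATL, LAX), (8200, 27, 28, NRT, SF, 16, ATL, ORD), (8200, 27, 28, NRT, SF, 4, LAX, IAD), (8200, 27, 29, CDG, LA, 16, ATL, JFK), (8200, 27, 29, CDG, LA, 16, ATL, LAX), (8200, 27, 29, CDG, LA, 16, ATL, ORD), (8200, 27, 29, CDG, LA, 4, LAX, IAD)}.
σ[dst = DEN]: keep tuples satisfying dst = DEN → {(3990, 31, 14, DEN, CHI, 16, SFO, JFK), (3990, 31, 14, DEN, CHI, 16, SFO, LAX), (3990, 31, 14, DEN, CHI, 16, SFO, ORD), (3990, 31, 14, DEN, CHI, 24, NRT, IAD), (3990, 31, 14, DEN, CHI, 38, DEN, IAD), (3990, 31, 8, DEN, CHI, 16, SFO, JFK), (3990, 31, 8, DEN, CHI, 16, SFO, LAX), (3990, 31, 8, DEN, CHI, 16, SFO, ORD), (3990, 31, 8, DEN, CHI, 24, NRT, IAD), (3990, 31, 8, DEN, CHI, 38, DEN, IAD), (3990, 31, 9, DEN, CHI, 16, SFO, JFK), (3990, 31, 9, DEN, CHI, 16, SFO, LAX), (3990, 31, 9, DEN, CHI, 16, SFO, ORD), (3990, 31, 9, DEN, CHI, 24, NRT, IAD), (3990, 31, 9, DEN, CHI, 38, DEN, IAD)}
σ[code = SFO]: keep tuples satisfying code = SFO → {(3990, 31, 14, DEN, CHI, 16, SFO, JFK), (3990, 31, 14, DEN, CHI, 16, SFO, LAX), (3990, 31, 14, DEN, CHI, 16, SFO, ORD), (3990, 31, 8, DEN, CHI, 16, SFO, JFK), (3990, 31, 8, DEN, CHI, 16, SFO, LAX), (3990, 31, 8, DEN, CHI, 16, SFO, ORD), (3990, 31, 9, DEN, CHI, 16, SFO, JFK), (3990, 31, 9, DEN, CHI, 16, SFO, LAX), (3990, 31, 9, DEN, CHI, 16, SFO, ORD)}
π[dist, src]: project onto (dist, src) (6 duplicate(s) eliminated) → {(3990, JFK), (3990, LAX), (3990, ORD)}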